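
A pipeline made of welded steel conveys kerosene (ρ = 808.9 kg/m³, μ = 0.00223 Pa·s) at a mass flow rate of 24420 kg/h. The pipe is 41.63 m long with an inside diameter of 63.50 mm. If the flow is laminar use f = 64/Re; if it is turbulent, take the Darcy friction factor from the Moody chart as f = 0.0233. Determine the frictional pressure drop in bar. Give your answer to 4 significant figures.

ṁ = 24420 kg/h = 24420/3600 = 6.783 kg/s.
A = πD²/4 = π(0.0635)²/4 = 0.003167 m²; mean velocity V = ṁ/(ρA) = 6.783/(808.9 · 0.003167) = 2.648 m/s.
Reynolds number Re = ρVD/μ = 808.9 · 2.648 · 0.0635 / 0.00223 = 6.099e+04.
Re > 4000 → turbulent; use the Moody-chart value f = 0.0233.
Darcy-Weisbach: ΔP = f(L/D)(ρV²/2) = 0.0233·(41.63/0.0635)·(808.9·2.648²/2) = 0.0233·655.6·2836 = 4.332e+04 Pa.
ΔP = 4.332e+04 Pa = 0.4332 bar.

ΔP ≈ 0.4332 bar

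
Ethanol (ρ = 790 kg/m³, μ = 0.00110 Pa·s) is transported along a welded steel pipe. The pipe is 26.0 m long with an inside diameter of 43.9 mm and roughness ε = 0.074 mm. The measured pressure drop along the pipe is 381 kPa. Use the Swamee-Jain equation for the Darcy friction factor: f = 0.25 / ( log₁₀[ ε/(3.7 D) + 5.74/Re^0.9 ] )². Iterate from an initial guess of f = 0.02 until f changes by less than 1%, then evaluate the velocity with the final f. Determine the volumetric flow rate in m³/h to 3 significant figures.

Q ≈ 45.5 m³/h

Rearranging Darcy-Weisbach: V = √(2·ΔP·D/(f·L·ρ)). With ε/D = 7.4e-05/0.0439 = 0.00169, iterate starting from f = 0.02:
  f = 0.02 → V = √(2·3.81e+05·0.0439/(0.02·26·790)) = 9.024 m/s; Re = ρVD/μ = 2.845e+05; f → 0.02326
  f = 0.02326 → V = 8.368 m/s; Re = 2.638e+05; f → 0.02331
Converged (Δf/f < 1%). With the final f = 0.02331: V = √(2·3.81e+05·0.0439/(0.02331·26·790)) = 8.358 m/s.
Q = V·A = 8.358·(π/4·0.0439²) = 0.01265 m³/s = 45.5 m³/h.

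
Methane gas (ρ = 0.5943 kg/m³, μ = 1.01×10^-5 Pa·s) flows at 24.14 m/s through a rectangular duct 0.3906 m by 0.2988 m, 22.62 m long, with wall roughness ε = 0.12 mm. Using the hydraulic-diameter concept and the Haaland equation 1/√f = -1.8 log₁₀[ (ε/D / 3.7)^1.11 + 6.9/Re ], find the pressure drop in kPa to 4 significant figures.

ΔP ≈ 0.1922 kPa

Hydraulic diameter D_h = 4A/P = 4·(0.3906·0.2988)/(2·(0.3906+0.2988)) = 0.4668/1.379 = 0.3386 m.
Re = ρVD_h/μ = 0.5943·24.14·0.3386/1.01e-05 = 4.809e+05.
ε/D_h = 0.00012/0.3386 = 0.000354; Haaland gives 1/√f = -1.8 log₁₀[3.46e-05+1.43e-05] = 7.758, so f = 0.01661.
ΔP = f(L/D_h)(ρV²/2) = 0.01661·22.62/0.3386·173.2 = 192.2 Pa.
ΔP = 0.1922 kPa.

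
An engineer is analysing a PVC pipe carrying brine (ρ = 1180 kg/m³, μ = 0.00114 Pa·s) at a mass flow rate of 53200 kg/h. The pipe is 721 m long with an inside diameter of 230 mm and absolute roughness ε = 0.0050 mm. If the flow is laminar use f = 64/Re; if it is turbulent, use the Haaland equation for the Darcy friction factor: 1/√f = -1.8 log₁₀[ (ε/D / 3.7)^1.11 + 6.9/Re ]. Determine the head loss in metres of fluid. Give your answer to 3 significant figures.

ṁ = 53200 kg/h = 53200/3600 = 14.78 kg/s.
A = πD²/4 = π(0.23)²/4 = 0.04155 m²; mean velocity V = ṁ/(ρA) = 14.78/(1180 · 0.04155) = 0.3014 m/s.
Reynolds number Re = ρVD/μ = 1180 · 0.3014 · 0.23 / 0.00114 = 7.176e+04.
Re > 4000 → turbulent. Relative roughness ε/D = 5e-06/0.23 = 2.17e-05. Haaland: 1/√f = -1.8 log₁₀[(2.17e-05/3.7)^1.11 + 6.9/7.176e+04] = -1.8 log₁₀[1.56e-06 + 9.62e-05] = 7.218, so f = 0.01919.
Darcy-Weisbach: ΔP = f(L/D)(ρV²/2) = 0.01919·(721/0.23)·(1180·0.3014²/2) = 0.01919·3135·53.61 = 3225 Pa.
Head loss h_f = ΔP/(ρg) = 3225/(1180·9.81) = 0.279 m.

h_f ≈ 0.279 m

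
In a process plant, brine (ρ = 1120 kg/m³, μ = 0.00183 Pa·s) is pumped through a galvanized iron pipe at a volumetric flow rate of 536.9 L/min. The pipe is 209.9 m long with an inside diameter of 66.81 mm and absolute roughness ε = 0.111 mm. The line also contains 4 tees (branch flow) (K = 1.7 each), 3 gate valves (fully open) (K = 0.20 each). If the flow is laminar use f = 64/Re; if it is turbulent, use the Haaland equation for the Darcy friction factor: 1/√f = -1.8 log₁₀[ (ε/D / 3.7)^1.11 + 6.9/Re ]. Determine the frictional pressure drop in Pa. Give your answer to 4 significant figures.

ΔP ≈ 301900 Pa

Q = 536.9 L/min = 536.9/60000 = 0.008948 m³/s.
Cross-sectional area A = πD²/4 = π(0.06681)²/4 = 0.003506 m²; mean velocity V = Q/A = 0.008948/0.003506 = 2.553 m/s.
Reynolds number Re = ρVD/μ = 1120 · 2.553 · 0.06681 / 0.00183 = 1.044e+05.
Re > 4000 → turbulent. Relative roughness ε/D = 0.000111/0.06681 = 0.00166. Haaland: 1/√f = -1.8 log₁₀[(0.00166/3.7)^1.11 + 6.9/1.044e+05] = -1.8 log₁₀[0.000192 + 6.61e-05] = 6.458, so f = 0.02398.
Total minor-loss coefficient ΣK = 4·1.7 + 3·0.2 = 7.4.
ΔP = [f·L/D + ΣK]·(ρV²/2) = [0.02398·209.9/0.06681 + 7.4]·(1120·2.553²/2) = [75.34 + 7.4]·3649 = 3.019e+05 Pa.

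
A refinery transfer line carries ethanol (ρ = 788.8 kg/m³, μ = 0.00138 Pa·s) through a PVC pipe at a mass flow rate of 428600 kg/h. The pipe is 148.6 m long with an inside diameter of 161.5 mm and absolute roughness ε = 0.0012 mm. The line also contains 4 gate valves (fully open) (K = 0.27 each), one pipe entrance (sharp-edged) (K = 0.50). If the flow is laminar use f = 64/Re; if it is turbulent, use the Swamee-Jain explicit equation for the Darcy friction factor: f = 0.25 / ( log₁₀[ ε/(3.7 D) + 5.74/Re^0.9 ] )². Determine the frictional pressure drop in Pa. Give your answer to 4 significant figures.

ṁ = 428600 kg/h = 428600/3600 = 119.1 kg/s.
A = πD²/4 = π(0.1615)²/4 = 0.02048 m²; mean velocity V = ṁ/(ρA) = 119.1/(788.8 · 0.02048) = 7.368 m/s.
Reynolds number Re = ρVD/μ = 788.8 · 7.368 · 0.1615 / 0.00138 = 6.802e+05.
Re > 4000 → turbulent. Relative roughness ε/D = 1.2e-06/0.1615 = 7.43e-06. Swamee-Jain: f = 0.25/(log₁₀[7.43e-06/3.7 + 5.74/6.802e+05^0.9])² = 0.25/(log₁₀[2.01e-06 + 3.23e-05])² = 0.25/(-4.464)² = 0.01254.
Total minor-loss coefficient ΣK = 4·0.27 + 1·0.5 = 1.58.
ΔP = [f·L/D + ΣK]·(ρV²/2) = [0.01254·148.6/0.1615 + 1.58]·(788.8·7.368²/2) = [11.54 + 1.58]·2.141e+04 = 2.81e+05 Pa.

ΔP ≈ 281000 Pa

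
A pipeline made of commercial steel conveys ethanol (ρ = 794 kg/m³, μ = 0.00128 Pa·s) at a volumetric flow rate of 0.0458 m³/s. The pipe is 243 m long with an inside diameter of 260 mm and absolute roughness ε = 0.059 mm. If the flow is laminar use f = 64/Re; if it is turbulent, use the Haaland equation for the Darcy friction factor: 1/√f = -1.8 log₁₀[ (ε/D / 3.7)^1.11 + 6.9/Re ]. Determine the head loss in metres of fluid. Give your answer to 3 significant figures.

h_f ≈ 0.635 m

Cross-sectional area A = πD²/4 = π(0.26)²/4 = 0.05309 m²; mean velocity V = Q/A = 0.0458/0.05309 = 0.8626 m/s.
Reynolds number Re = ρVD/μ = 794 · 0.8626 · 0.26 / 0.00128 = 1.391e+05.
Re > 4000 → turbulent. Relative roughness ε/D = 5.9e-05/0.26 = 0.000227. Haaland: 1/√f = -1.8 log₁₀[(0.000227/3.7)^1.11 + 6.9/1.391e+05] = -1.8 log₁₀[2.11e-05 + 4.96e-05] = 7.471, so f = 0.01792.
Darcy-Weisbach: ΔP = f(L/D)(ρV²/2) = 0.01792·(243/0.26)·(794·0.8626²/2) = 0.01792·934.6·295.4 = 4947 Pa.
Head loss h_f = ΔP/(ρg) = 4947/(794·9.81) = 0.635 m.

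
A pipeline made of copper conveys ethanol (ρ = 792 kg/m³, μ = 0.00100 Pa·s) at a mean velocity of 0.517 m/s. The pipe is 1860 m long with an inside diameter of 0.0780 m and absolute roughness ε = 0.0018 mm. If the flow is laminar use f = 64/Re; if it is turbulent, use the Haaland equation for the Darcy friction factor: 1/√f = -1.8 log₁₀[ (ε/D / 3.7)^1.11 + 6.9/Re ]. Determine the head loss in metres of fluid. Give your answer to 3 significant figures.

h_f ≈ 7.48 m

Reynolds number Re = ρVD/μ = 792 · 0.517 · 0.078 / 0.001 = 3.194e+04.
Re > 4000 → turbulent. Relative roughness ε/D = 1.8e-06/0.078 = 2.31e-05. Haaland: 1/√f = -1.8 log₁₀[(2.31e-05/3.7)^1.11 + 6.9/3.194e+04] = -1.8 log₁₀[1.67e-06 + 0.000216] = 6.592, so f = 0.02301.
Darcy-Weisbach: ΔP = f(L/D)(ρV²/2) = 0.02301·(1860/0.078)·(792·0.517²/2) = 0.02301·2.385e+04·105.8 = 5.809e+04 Pa.
Head loss h_f = ΔP/(ρg) = 5.809e+04/(792·9.81) = 7.48 m.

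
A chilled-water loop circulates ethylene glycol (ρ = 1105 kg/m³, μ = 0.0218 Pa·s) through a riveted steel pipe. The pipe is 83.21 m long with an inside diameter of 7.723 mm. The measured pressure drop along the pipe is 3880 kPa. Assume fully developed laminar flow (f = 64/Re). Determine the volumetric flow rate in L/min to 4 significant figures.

Q ≈ 11.21 L/min

For laminar flow, f = 64/Re with Re = ρVD/μ, so Darcy-Weisbach reduces to ΔP = 32μLV/D². Solving for V: V = ΔP·D²/(32μL) = 3.88e+06·(0.007723)²/(32·0.0218·83.21) = 3.987 m/s.
Check: Re = ρVD/μ = 1105·3.987·0.007723/0.0218 = 1561 < 2300, so the laminar assumption holds.
Q = V·A = 3.987·(π/4·0.007723²) = 0.0001868 m³/s = 11.21 L/min.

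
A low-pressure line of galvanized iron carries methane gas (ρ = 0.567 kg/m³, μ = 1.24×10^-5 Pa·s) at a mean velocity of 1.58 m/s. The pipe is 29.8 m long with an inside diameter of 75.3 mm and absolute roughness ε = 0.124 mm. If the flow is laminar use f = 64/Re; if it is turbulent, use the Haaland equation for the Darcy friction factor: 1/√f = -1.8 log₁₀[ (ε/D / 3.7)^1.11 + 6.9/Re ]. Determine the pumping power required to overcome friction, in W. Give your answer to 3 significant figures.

Reynolds number Re = ρVD/μ = 0.567 · 1.58 · 0.0753 / 1.24e-05 = 5440.
Re > 4000 → turbulent. Relative roughness ε/D = 0.000124/0.0753 = 0.00165. Haaland: 1/√f = -1.8 log₁₀[(0.00165/3.7)^1.11 + 6.9/5440] = -1.8 log₁₀[0.00019 + 0.00127] = 5.105, so f = 0.03837.
Darcy-Weisbach: ΔP = f(L/D)(ρV²/2) = 0.03837·(29.8/0.0753)·(0.567·1.58²/2) = 0.03837·395.8·0.7077 = 10.75 Pa.
Q = V·A = 1.58·0.004453 = 0.007036 m³/s.
Pumping power P = QΔP = 0.007036·10.75 = 0.07562 W = 0.0756 W.

P ≈ 0.0756 W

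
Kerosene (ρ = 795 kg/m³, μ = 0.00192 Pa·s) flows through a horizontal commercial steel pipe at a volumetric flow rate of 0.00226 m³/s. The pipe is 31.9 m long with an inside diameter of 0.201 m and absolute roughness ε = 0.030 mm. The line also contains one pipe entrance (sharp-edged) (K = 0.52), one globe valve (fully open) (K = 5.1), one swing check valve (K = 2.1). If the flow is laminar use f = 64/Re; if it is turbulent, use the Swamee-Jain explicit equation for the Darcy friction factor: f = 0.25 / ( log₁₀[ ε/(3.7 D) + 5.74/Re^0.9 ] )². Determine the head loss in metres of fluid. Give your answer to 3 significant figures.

h_f ≈ 0.00348 m

Cross-sectional area A = πD²/4 = π(0.201)²/4 = 0.03173 m²; mean velocity V = Q/A = 0.00226/0.03173 = 0.07122 m/s.
Reynolds number Re = ρVD/μ = 795 · 0.07122 · 0.201 / 0.00192 = 5928.
Re > 4000 → turbulent. Relative roughness ε/D = 3e-05/0.201 = 0.000149. Swamee-Jain: f = 0.25/(log₁₀[0.000149/3.7 + 5.74/5928^0.9])² = 0.25/(log₁₀[4.03e-05 + 0.00231])² = 0.25/(-2.629)² = 0.03617.
Total minor-loss coefficient ΣK = 1·0.52 + 1·5.1 + 1·2.1 = 7.72.
ΔP = [f·L/D + ΣK]·(ρV²/2) = [0.03617·31.9/0.201 + 7.72]·(795·0.07122²/2) = [5.74 + 7.72]·2.016 = 27.14 Pa.
Head loss h_f = ΔP/(ρg) = 27.14/(795·9.81) = 0.00348 m.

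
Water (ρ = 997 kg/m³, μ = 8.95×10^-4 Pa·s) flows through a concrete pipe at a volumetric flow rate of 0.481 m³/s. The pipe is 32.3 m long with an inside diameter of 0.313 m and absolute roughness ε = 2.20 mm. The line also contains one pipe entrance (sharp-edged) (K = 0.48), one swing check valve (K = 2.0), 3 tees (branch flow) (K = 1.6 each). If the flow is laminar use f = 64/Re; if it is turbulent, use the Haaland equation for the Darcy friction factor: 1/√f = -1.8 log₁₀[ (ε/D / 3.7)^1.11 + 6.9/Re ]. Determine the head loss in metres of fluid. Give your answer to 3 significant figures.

h_f ≈ 21.5 m

Cross-sectional area A = πD²/4 = π(0.313)²/4 = 0.07694 m²; mean velocity V = Q/A = 0.481/0.07694 = 6.251 m/s.
Reynolds number Re = ρVD/μ = 997 · 6.251 · 0.313 / 0.000895 = 2.18e+06.
Re > 4000 → turbulent. Relative roughness ε/D = 0.0022/0.313 = 0.00703. Haaland: 1/√f = -1.8 log₁₀[(0.00703/3.7)^1.11 + 6.9/2.18e+06] = -1.8 log₁₀[0.000954 + 3.17e-06] = 5.435, so f = 0.03386.
Total minor-loss coefficient ΣK = 1·0.48 + 1·2 + 3·1.6 = 7.28.
ΔP = [f·L/D + ΣK]·(ρV²/2) = [0.03386·32.3/0.313 + 7.28]·(997·6.251²/2) = [3.494 + 7.28]·1.948e+04 = 2.099e+05 Pa.
Head loss h_f = ΔP/(ρg) = 2.099e+05/(997·9.81) = 21.5 m.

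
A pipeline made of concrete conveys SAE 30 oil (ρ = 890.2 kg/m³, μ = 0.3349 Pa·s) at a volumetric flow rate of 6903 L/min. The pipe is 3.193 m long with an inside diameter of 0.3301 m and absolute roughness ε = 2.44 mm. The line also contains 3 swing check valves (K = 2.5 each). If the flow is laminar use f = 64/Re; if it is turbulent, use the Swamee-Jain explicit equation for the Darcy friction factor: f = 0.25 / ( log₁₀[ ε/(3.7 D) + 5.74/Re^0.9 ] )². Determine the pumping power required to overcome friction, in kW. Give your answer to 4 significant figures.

P ≈ 0.7427 kW

Q = 6903 L/min = 6903/60000 = 0.115 m³/s.
Cross-sectional area A = πD²/4 = π(0.3301)²/4 = 0.08558 m²; mean velocity V = Q/A = 0.115/0.08558 = 1.344 m/s.
Reynolds number Re = ρVD/μ = 890.2 · 1.344 · 0.3301 / 0.335 = 1180.
Re < 2300 → laminar flow, so f = 64/Re = 64/1180 = 0.05426 (the turbulent correlation is not needed).
Total minor-loss coefficient ΣK = 3·2.5 = 7.5.
ΔP = [f·L/D + ΣK]·(ρV²/2) = [0.05426·3.193/0.3301 + 7.5]·(890.2·1.344²/2) = [0.5248 + 7.5]·804.4 = 6455 Pa.
Pumping power P = QΔP = 0.115·6455 = 742.66 W = 0.7427 kW.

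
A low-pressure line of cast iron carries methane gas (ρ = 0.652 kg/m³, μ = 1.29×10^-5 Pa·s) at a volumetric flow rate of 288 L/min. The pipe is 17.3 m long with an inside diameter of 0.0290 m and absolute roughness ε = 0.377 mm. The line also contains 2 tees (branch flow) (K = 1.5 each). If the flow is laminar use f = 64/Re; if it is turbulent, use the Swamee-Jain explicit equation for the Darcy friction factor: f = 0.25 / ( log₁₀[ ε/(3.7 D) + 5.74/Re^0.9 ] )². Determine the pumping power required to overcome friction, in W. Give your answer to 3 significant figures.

P ≈ 2.55 W

Q = 288 L/min = 288/60000 = 0.0048 m³/s.
Cross-sectional area A = πD²/4 = π(0.029)²/4 = 0.0006605 m²; mean velocity V = Q/A = 0.0048/0.0006605 = 7.267 m/s.
Reynolds number Re = ρVD/μ = 0.652 · 7.267 · 0.029 / 1.29e-05 = 1.065e+04.
Re > 4000 → turbulent. Relative roughness ε/D = 0.000377/0.029 = 0.013. Swamee-Jain: f = 0.25/(log₁₀[0.013/3.7 + 5.74/1.065e+04^0.9])² = 0.25/(log₁₀[0.00351 + 0.00136])² = 0.25/(-2.312)² = 0.04677.
Total minor-loss coefficient ΣK = 2·1.5 = 3.
ΔP = [f·L/D + ΣK]·(ρV²/2) = [0.04677·17.3/0.029 + 3]·(0.652·7.267²/2) = [27.9 + 3]·17.22 = 532 Pa.
Pumping power P = QΔP = 0.0048·532 = 2.554 W = 2.55 W.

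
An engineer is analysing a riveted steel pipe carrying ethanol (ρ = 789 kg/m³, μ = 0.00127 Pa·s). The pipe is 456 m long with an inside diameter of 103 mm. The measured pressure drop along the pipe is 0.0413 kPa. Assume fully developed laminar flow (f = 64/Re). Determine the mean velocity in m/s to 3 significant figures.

V ≈ 0.0236 m/s

For laminar flow, f = 64/Re with Re = ρVD/μ, so Darcy-Weisbach reduces to ΔP = 32μLV/D². Solving for V: V = ΔP·D²/(32μL) = 41.3·(0.103)²/(32·0.00127·456) = 0.02364 m/s.
Check: Re = ρVD/μ = 789·0.02364·0.103/0.00127 = 1513 < 2300, so the laminar assumption holds.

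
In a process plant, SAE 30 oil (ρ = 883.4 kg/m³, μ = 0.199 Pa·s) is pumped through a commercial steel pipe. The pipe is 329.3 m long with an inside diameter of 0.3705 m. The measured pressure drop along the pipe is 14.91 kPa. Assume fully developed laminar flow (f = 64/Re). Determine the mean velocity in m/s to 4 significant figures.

For laminar flow, f = 64/Re with Re = ρVD/μ, so Darcy-Weisbach reduces to ΔP = 32μLV/D². Solving for V: V = ΔP·D²/(32μL) = 1.491e+04·(0.3705)²/(32·0.199·329.3) = 0.976 m/s.
Check: Re = ρVD/μ = 883.4·0.976·0.3705/0.199 = 1605 < 2300, so the laminar assumption holds.

V ≈ 0.9760 m/s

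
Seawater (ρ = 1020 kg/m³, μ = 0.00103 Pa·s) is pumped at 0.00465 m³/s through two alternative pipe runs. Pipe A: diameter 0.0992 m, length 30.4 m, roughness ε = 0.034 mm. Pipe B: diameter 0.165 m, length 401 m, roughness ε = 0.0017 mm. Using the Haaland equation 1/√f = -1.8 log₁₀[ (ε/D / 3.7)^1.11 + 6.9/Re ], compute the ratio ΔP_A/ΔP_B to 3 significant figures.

Pipe A: V = Q/A = 0.00465/0.007729 = 0.6016 m/s; Re = 5.91e+04; ε/D = 0.000343; Haaland → f = 0.02111; ΔP_A = f(L/D)(ρV²/2) = 1194 Pa.
Pipe B: V = Q/A = 0.00465/0.02138 = 0.2175 m/s; Re = 3.553e+04; ε/D = 1.03e-05; Haaland → f = 0.02242; ΔP_B = f(L/D)(ρV²/2) = 1314 Pa.
ΔP_A/ΔP_B = 1194/1314 = 0.909.

ΔP_A/ΔP_B ≈ 0.909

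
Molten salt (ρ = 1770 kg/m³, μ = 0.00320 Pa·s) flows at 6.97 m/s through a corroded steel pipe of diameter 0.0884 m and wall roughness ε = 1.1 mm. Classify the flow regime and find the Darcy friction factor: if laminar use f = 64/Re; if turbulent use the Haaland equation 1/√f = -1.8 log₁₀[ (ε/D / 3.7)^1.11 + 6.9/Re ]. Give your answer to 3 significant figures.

f ≈ 0.0411

Re = ρVD/μ = 1770·6.97·0.0884/0.0032 = 3.408e+05.
Re > 4000 → turbulent. ε/D = 0.0011/0.0884 = 0.0124; Haaland: 1/√f = -1.8 log₁₀[0.0018 + 2.02e-05] = 4.933, so f = 0.0411.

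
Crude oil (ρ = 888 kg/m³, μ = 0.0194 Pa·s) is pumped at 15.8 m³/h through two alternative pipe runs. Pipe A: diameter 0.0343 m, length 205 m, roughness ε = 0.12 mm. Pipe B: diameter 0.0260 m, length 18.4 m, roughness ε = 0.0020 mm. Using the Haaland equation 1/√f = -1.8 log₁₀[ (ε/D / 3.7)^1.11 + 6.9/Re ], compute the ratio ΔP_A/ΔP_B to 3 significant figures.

Pipe A: V = Q/A = 0.004389/0.000924 = 4.75 m/s; Re = 7457; ε/D = 0.0035; Haaland → f = 0.0376; ΔP_A = f(L/D)(ρV²/2) = 2.251e+06 Pa.
Pipe B: V = Q/A = 0.004389/0.0005309 = 8.266 m/s; Re = 9838; ε/D = 7.69e-05; Haaland → f = 0.0311; ΔP_B = f(L/D)(ρV²/2) = 6.678e+05 Pa.
ΔP_A/ΔP_B = 2.251e+06/6.678e+05 = 3.37.

ΔP_A/ΔP_B ≈ 3.37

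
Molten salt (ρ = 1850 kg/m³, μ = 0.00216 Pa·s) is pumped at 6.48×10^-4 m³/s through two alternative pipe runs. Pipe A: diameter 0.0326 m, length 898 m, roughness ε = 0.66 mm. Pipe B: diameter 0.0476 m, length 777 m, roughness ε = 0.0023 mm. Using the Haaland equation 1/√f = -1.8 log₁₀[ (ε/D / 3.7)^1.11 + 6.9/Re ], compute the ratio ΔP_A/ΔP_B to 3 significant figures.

Pipe A: V = Q/A = 0.000648/0.0008347 = 0.7763 m/s; Re = 2.168e+04; ε/D = 0.0202; Haaland → f = 0.05067; ΔP_A = f(L/D)(ρV²/2) = 7.781e+05 Pa.
Pipe B: V = Q/A = 0.000648/0.00178 = 0.3641 m/s; Re = 1.485e+04; ε/D = 4.83e-05; Haaland → f = 0.02785; ΔP_B = f(L/D)(ρV²/2) = 5.575e+04 Pa.
ΔP_A/ΔP_B = 7.781e+05/5.575e+04 = 14.0.

ΔP_A/ΔP_B ≈ 14.0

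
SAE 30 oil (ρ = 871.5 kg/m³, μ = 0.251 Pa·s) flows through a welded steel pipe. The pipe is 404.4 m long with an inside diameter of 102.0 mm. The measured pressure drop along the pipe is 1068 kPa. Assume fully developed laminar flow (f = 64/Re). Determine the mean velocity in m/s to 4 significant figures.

V ≈ 3.421 m/s

For laminar flow, f = 64/Re with Re = ρVD/μ, so Darcy-Weisbach reduces to ΔP = 32μLV/D². Solving for V: V = ΔP·D²/(32μL) = 1.068e+06·(0.102)²/(32·0.251·404.4) = 3.421 m/s.
Check: Re = ρVD/μ = 871.5·3.421·0.102/0.251 = 1212 < 2300, so the laminar assumption holds.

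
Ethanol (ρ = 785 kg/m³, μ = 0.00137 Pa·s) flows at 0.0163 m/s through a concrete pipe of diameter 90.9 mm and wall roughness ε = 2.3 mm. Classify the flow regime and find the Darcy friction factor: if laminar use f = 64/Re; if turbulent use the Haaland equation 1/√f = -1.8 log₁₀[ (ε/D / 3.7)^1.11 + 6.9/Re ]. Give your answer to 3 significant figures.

f ≈ 0.0754

Re = ρVD/μ = 785·0.0163·0.0909/0.00137 = 849.
Re < 2300 → laminar, so f = 64/Re = 0.07538 (roughness is irrelevant in laminar flow).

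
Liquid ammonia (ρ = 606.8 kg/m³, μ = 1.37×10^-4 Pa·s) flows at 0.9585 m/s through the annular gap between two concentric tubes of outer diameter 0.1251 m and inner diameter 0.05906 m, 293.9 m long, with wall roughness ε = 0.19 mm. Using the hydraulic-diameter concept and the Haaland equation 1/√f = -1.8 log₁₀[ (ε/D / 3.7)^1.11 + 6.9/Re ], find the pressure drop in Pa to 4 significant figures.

ΔP ≈ 32690 Pa

Hydraulic diameter D_h = 4A/P = D_o - D_i = 0.1251 - 0.05906 = 0.06604 m.
Re = ρVD_h/μ = 606.8·0.9585·0.06604/0.000137 = 2.804e+05.
ε/D_h = 0.00019/0.06604 = 0.00288; Haaland gives 1/√f = -1.8 log₁₀[0.000354+2.46e-05] = 6.16, so f = 0.02636.
ΔP = f(L/D_h)(ρV²/2) = 0.02636·293.9/0.06604·278.7 = 3.269e+04 Pa.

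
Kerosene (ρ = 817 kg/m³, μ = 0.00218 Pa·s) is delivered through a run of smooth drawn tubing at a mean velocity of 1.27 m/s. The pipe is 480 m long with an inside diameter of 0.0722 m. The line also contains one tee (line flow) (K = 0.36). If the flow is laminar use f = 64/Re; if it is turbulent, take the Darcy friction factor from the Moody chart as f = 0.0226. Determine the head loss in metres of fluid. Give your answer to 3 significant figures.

Reynolds number Re = ρVD/μ = 817 · 1.27 · 0.0722 / 0.00218 = 3.436e+04.
Re > 4000 → turbulent; use the Moody-chart value f = 0.0226.
Total minor-loss coefficient ΣK = 1·0.36 = 0.36.
ΔP = [f·L/D + ΣK]·(ρV²/2) = [0.0226·480/0.0722 + 0.36]·(817·1.27²/2) = [150.2 + 0.36]·658.9 = 9.923e+04 Pa.
Head loss h_f = ΔP/(ρg) = 9.923e+04/(817·9.81) = 12.4 m.

h_f ≈ 12.4 m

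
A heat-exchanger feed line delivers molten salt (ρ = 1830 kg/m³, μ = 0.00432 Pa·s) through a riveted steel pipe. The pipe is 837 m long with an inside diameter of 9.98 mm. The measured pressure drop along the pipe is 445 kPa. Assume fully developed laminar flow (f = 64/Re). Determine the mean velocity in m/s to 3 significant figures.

V ≈ 0.383 m/s

For laminar flow, f = 64/Re with Re = ρVD/μ, so Darcy-Weisbach reduces to ΔP = 32μLV/D². Solving for V: V = ΔP·D²/(32μL) = 4.45e+05·(0.00998)²/(32·0.00432·837) = 0.3831 m/s.
Check: Re = ρVD/μ = 1830·0.3831·0.00998/0.00432 = 1619 < 2300, so the laminar assumption holds.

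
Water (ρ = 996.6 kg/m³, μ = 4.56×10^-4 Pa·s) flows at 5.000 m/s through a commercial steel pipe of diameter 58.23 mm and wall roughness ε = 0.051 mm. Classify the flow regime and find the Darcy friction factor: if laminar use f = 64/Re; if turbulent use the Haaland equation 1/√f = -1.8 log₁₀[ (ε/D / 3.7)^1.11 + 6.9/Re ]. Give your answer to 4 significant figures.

Re = ρVD/μ = 996.6·5·0.05823/0.000456 = 6.363e+05.
Re > 4000 → turbulent. ε/D = 5.1e-05/0.05823 = 0.000876; Haaland: 1/√f = -1.8 log₁₀[9.45e-05 + 1.08e-05] = 7.159, so f = 0.01951.

f ≈ 0.01951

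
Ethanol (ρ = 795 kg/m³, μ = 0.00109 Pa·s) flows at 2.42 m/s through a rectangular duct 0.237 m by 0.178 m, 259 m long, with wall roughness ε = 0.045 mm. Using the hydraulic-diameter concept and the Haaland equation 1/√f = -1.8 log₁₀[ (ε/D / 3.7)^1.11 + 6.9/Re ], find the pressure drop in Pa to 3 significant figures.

Hydraulic diameter D_h = 4A/P = 4·(0.237·0.178)/(2·(0.237+0.178)) = 0.1687/0.83 = 0.2033 m.
Re = ρVD_h/μ = 795·2.42·0.2033/0.00109 = 3.588e+05.
ε/D_h = 4.5e-05/0.2033 = 0.000221; Haaland gives 1/√f = -1.8 log₁₀[2.05e-05+1.92e-05] = 7.921, so f = 0.01594.
ΔP = f(L/D_h)(ρV²/2) = 0.01594·259/0.2033·2328 = 4.727e+04 Pa.

ΔP ≈ 47300 Pa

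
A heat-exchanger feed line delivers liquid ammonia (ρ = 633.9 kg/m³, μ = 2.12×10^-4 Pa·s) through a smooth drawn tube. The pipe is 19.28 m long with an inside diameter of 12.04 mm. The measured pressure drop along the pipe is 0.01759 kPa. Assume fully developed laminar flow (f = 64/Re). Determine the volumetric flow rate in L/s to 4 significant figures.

Q ≈ 0.002220 L/s

For laminar flow, f = 64/Re with Re = ρVD/μ, so Darcy-Weisbach reduces to ΔP = 32μLV/D². Solving for V: V = ΔP·D²/(32μL) = 17.59·(0.01204)²/(32·0.000212·19.28) = 0.0195 m/s.
Check: Re = ρVD/μ = 633.9·0.0195·0.01204/0.000212 = 701.8 < 2300, so the laminar assumption holds.
Q = V·A = 0.0195·(π/4·0.01204²) = 2.22e-06 m³/s = 0.002220 L/s.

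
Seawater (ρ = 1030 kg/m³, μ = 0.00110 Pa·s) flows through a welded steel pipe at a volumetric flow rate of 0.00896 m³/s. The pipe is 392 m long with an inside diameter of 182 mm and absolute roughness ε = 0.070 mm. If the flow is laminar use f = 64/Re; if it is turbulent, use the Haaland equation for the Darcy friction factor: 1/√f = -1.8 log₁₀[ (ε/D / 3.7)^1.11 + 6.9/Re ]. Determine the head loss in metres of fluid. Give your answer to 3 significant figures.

Cross-sectional area A = πD²/4 = π(0.182)²/4 = 0.02602 m²; mean velocity V = Q/A = 0.00896/0.02602 = 0.3444 m/s.
Reynolds number Re = ρVD/μ = 1030 · 0.3444 · 0.182 / 0.0011 = 5.869e+04.
Re > 4000 → turbulent. Relative roughness ε/D = 7e-05/0.182 = 0.000385. Haaland: 1/√f = -1.8 log₁₀[(0.000385/3.7)^1.11 + 6.9/5.869e+04] = -1.8 log₁₀[3.79e-05 + 0.000118] = 6.855, so f = 0.02128.
Darcy-Weisbach: ΔP = f(L/D)(ρV²/2) = 0.02128·(392/0.182)·(1030·0.3444²/2) = 0.02128·2154·61.09 = 2800 Pa.
Head loss h_f = ΔP/(ρg) = 2800/(1030·9.81) = 0.277 m.

h_f ≈ 0.277 m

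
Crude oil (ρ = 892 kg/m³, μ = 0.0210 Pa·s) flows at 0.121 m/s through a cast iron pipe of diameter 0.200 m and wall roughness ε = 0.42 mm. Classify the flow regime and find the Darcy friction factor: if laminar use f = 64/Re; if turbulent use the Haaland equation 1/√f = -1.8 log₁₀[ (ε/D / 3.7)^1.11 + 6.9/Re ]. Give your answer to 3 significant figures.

Re = ρVD/μ = 892·0.121·0.2/0.021 = 1028.
Re < 2300 → laminar, so f = 64/Re = 0.06226 (roughness is irrelevant in laminar flow).

f ≈ 0.0623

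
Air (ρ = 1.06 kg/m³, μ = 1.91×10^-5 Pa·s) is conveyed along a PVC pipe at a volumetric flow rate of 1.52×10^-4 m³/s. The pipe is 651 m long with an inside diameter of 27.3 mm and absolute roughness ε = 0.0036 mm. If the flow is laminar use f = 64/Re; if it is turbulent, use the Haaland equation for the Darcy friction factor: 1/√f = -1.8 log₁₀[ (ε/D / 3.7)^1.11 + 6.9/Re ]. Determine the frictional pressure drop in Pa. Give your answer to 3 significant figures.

ΔP ≈ 139 Pa

Cross-sectional area A = πD²/4 = π(0.0273)²/4 = 0.0005853 m²; mean velocity V = Q/A = 0.000152/0.0005853 = 0.2597 m/s.
Reynolds number Re = ρVD/μ = 1.06 · 0.2597 · 0.0273 / 1.91e-05 = 393.4.
Re < 2300 → laminar flow, so f = 64/Re = 64/393.4 = 0.1627 (the turbulent correlation is not needed).
Darcy-Weisbach: ΔP = f(L/D)(ρV²/2) = 0.1627·(651/0.0273)·(1.06·0.2597²/2) = 0.1627·2.385e+04·0.03574 = 138.6 Pa.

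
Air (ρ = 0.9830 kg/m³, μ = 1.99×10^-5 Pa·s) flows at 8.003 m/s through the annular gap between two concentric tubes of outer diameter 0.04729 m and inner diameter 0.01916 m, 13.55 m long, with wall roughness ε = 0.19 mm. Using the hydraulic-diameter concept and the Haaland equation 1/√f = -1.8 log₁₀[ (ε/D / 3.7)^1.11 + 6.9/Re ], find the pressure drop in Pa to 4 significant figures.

Hydraulic diameter D_h = 4A/P = D_o - D_i = 0.04729 - 0.01916 = 0.02813 m.
Re = ρVD_h/μ = 0.983·8.003·0.02813/1.99e-05 = 1.112e+04.
ε/D_h = 0.00019/0.02813 = 0.00675; Haaland gives 1/√f = -1.8 log₁₀[0.000912+0.00062] = 5.066, so f = 0.03896.
ΔP = f(L/D_h)(ρV²/2) = 0.03896·13.55/0.02813·31.48 = 590.8 Pa.

ΔP ≈ 590.8 Pa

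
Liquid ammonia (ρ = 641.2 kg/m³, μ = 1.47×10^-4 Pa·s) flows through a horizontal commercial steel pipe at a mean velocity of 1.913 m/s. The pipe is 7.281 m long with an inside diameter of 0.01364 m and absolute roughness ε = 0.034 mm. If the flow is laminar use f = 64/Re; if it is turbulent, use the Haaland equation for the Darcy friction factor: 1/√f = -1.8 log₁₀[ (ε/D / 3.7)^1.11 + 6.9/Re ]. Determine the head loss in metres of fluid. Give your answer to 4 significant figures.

Reynolds number Re = ρVD/μ = 641.2 · 1.913 · 0.01364 / 0.000147 = 1.138e+05.
Re > 4000 → turbulent. Relative roughness ε/D = 3.4e-05/0.01364 = 0.00249. Haaland: 1/√f = -1.8 log₁₀[(0.00249/3.7)^1.11 + 6.9/1.138e+05] = -1.8 log₁₀[0.000302 + 6.06e-05] = 6.194, so f = 0.02607.
Darcy-Weisbach: ΔP = f(L/D)(ρV²/2) = 0.02607·(7.281/0.01364)·(641.2·1.913²/2) = 0.02607·533.8·1173 = 1.633e+04 Pa.
Head loss h_f = ΔP/(ρg) = 1.633e+04/(641.2·9.81) = 2.596 m.

h_f ≈ 2.596 m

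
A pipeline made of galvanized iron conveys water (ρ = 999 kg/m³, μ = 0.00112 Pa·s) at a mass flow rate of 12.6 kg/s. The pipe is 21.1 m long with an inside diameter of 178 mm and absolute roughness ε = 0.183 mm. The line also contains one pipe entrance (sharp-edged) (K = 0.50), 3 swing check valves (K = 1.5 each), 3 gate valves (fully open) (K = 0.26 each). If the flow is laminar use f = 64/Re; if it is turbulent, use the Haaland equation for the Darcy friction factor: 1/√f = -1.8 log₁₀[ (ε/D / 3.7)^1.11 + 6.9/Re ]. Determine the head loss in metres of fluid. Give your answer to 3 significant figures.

A = πD²/4 = π(0.178)²/4 = 0.02488 m²; mean velocity V = ṁ/(ρA) = 12.6/(999 · 0.02488) = 0.5068 m/s.
Reynolds number Re = ρVD/μ = 999 · 0.5068 · 0.178 / 0.00112 = 8.047e+04.
Re > 4000 → turbulent. Relative roughness ε/D = 0.000183/0.178 = 0.00103. Haaland: 1/√f = -1.8 log₁₀[(0.00103/3.7)^1.11 + 6.9/8.047e+04] = -1.8 log₁₀[0.000113 + 8.57e-05] = 6.664, so f = 0.02252.
Total minor-loss coefficient ΣK = 1·0.5 + 3·1.5 + 3·0.26 = 5.78.
ΔP = [f·L/D + ΣK]·(ρV²/2) = [0.02252·21.1/0.178 + 5.78]·(999·0.5068²/2) = [2.67 + 5.78]·128.3 = 1084 Pa.
Head loss h_f = ΔP/(ρg) = 1084/(999·9.81) = 0.111 m.

h_f ≈ 0.111 m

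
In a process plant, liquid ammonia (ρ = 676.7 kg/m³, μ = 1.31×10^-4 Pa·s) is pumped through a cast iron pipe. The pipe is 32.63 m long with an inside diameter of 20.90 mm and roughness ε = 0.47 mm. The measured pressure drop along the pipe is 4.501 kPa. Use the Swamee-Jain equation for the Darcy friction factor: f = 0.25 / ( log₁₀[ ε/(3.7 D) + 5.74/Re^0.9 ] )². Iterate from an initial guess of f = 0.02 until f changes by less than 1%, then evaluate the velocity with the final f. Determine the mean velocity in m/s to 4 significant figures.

Rearranging Darcy-Weisbach: V = √(2·ΔP·D/(f·L·ρ)). With ε/D = 0.00047/0.0209 = 0.0225, iterate starting from f = 0.02:
  f = 0.02 → V = √(2·4501·0.0209/(0.02·32.63·676.7)) = 0.6527 m/s; Re = ρVD/μ = 7.047e+04; f → 0.05171
  f = 0.05171 → V = 0.4059 m/s; Re = 4.383e+04; f → 0.05213
Converged (Δf/f < 1%). With the final f = 0.05213: V = √(2·4501·0.0209/(0.05213·32.63·676.7)) = 0.4043 m/s.

V ≈ 0.4043 m/s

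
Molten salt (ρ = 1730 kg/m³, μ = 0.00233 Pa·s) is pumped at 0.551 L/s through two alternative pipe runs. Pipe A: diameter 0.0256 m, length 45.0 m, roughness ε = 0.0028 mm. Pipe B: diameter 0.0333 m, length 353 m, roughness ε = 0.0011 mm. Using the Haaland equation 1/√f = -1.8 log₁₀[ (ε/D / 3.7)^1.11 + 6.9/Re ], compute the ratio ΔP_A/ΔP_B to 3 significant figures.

Pipe A: V = Q/A = 0.000551/0.0005147 = 1.07 m/s; Re = 2.035e+04; ε/D = 0.000109; Haaland → f = 0.02581; ΔP_A = f(L/D)(ρV²/2) = 4.498e+04 Pa.
Pipe B: V = Q/A = 0.000551/0.0008709 = 0.6327 m/s; Re = 1.564e+04; ε/D = 3.3e-05; Haaland → f = 0.02745; ΔP_B = f(L/D)(ρV²/2) = 1.008e+05 Pa.
ΔP_A/ΔP_B = 4.498e+04/1.008e+05 = 0.446.

ΔP_A/ΔP_B ≈ 0.446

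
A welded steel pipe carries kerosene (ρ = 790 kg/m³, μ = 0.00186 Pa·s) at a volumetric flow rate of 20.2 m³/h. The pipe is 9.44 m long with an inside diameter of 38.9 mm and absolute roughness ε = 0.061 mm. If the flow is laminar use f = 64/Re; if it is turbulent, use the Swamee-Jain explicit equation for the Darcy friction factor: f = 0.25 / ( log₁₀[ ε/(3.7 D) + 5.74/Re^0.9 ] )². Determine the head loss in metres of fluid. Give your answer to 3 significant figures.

h_f ≈ 6.79 m

Q = 20.2 m³/h = 20.2/3600 = 0.005611 m³/s.
Cross-sectional area A = πD²/4 = π(0.0389)²/4 = 0.001188 m²; mean velocity V = Q/A = 0.005611/0.001188 = 4.721 m/s.
Reynolds number Re = ρVD/μ = 790 · 4.721 · 0.0389 / 0.00186 = 7.801e+04.
Re > 4000 → turbulent. Relative roughness ε/D = 6.1e-05/0.0389 = 0.00157. Swamee-Jain: f = 0.25/(log₁₀[0.00157/3.7 + 5.74/7.801e+04^0.9])² = 0.25/(log₁₀[0.000424 + 0.000227])² = 0.25/(-3.187)² = 0.02462.
Darcy-Weisbach: ΔP = f(L/D)(ρV²/2) = 0.02462·(9.44/0.0389)·(790·4.721²/2) = 0.02462·242.7·8805 = 5.261e+04 Pa.
Head loss h_f = ΔP/(ρg) = 5.261e+04/(790·9.81) = 6.79 m.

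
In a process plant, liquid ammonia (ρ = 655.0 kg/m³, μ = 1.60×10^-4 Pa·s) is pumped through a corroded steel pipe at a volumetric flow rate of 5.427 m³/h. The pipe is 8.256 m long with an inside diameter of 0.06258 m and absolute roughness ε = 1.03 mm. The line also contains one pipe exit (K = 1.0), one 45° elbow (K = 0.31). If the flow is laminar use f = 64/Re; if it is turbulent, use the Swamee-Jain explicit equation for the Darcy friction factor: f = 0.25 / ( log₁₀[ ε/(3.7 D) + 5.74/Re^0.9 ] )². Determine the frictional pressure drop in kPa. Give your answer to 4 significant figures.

Q = 5.427 m³/h = 5.427/3600 = 0.001507 m³/s.
Cross-sectional area A = πD²/4 = π(0.06258)²/4 = 0.003076 m²; mean velocity V = Q/A = 0.001507/0.003076 = 0.4901 m/s.
Reynolds number Re = ρVD/μ = 655 · 0.4901 · 0.06258 / 0.00016 = 1.256e+05.
Re > 4000 → turbulent. Relative roughness ε/D = 0.00103/0.06258 = 0.0165. Swamee-Jain: f = 0.25/(log₁₀[0.0165/3.7 + 5.74/1.256e+05^0.9])² = 0.25/(log₁₀[0.00445 + 0.000148])² = 0.25/(-2.338)² = 0.04575.
Total minor-loss coefficient ΣK = 1·1 + 1·0.31 = 1.31.
ΔP = [f·L/D + ΣK]·(ρV²/2) = [0.04575·8.256/0.06258 + 1.31]·(655·0.4901²/2) = [6.036 + 1.31]·78.67 = 577.9 Pa.
ΔP = 577.9 Pa = 0.5779 kPa.

ΔP ≈ 0.5779 kPa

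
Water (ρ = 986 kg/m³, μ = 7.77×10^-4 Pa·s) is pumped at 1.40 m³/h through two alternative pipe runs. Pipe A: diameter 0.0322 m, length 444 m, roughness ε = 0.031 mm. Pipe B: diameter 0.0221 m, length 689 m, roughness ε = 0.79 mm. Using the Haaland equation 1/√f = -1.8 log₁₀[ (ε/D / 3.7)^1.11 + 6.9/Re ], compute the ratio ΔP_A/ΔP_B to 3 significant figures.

Pipe A: V = Q/A = 0.0003889/0.0008143 = 0.4776 m/s; Re = 1.951e+04; ε/D = 0.000963; Haaland → f = 0.02769; ΔP_A = f(L/D)(ρV²/2) = 4.293e+04 Pa.
Pipe B: V = Q/A = 0.0003889/0.0003836 = 1.014 m/s; Re = 2.843e+04; ε/D = 0.0357; Haaland → f = 0.06269; ΔP_B = f(L/D)(ρV²/2) = 9.904e+05 Pa.
ΔP_A/ΔP_B = 4.293e+04/9.904e+05 = 0.0433.

ΔP_A/ΔP_B ≈ 0.0433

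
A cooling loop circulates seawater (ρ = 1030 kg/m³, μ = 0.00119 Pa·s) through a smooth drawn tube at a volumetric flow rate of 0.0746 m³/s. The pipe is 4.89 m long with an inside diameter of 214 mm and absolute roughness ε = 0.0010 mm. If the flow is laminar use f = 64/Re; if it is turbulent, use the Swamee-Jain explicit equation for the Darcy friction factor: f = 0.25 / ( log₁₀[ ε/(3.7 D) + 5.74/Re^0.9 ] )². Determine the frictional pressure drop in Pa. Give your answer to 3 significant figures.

Cross-sectional area A = πD²/4 = π(0.214)²/4 = 0.03597 m²; mean velocity V = Q/A = 0.0746/0.03597 = 2.074 m/s.
Reynolds number Re = ρVD/μ = 1030 · 2.074 · 0.214 / 0.00119 = 3.842e+05.
Re > 4000 → turbulent. Relative roughness ε/D = 1e-06/0.214 = 4.67e-06. Swamee-Jain: f = 0.25/(log₁₀[4.67e-06/3.7 + 5.74/3.842e+05^0.9])² = 0.25/(log₁₀[1.26e-06 + 5.41e-05])² = 0.25/(-4.257)² = 0.01379.
Darcy-Weisbach: ΔP = f(L/D)(ρV²/2) = 0.01379·(4.89/0.214)·(1030·2.074²/2) = 0.01379·22.85·2215 = 698.3 Pa.

ΔP ≈ 698 Pa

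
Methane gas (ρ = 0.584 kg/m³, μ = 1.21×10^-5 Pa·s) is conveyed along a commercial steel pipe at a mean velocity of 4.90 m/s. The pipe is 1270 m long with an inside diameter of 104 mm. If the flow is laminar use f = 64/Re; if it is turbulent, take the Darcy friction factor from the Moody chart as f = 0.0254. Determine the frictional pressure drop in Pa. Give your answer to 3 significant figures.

ΔP ≈ 2170 Pa

Reynolds number Re = ρVD/μ = 0.584 · 4.9 · 0.104 / 1.21e-05 = 2.46e+04.
Re > 4000 → turbulent; use the Moody-chart value f = 0.0254.
Darcy-Weisbach: ΔP = f(L/D)(ρV²/2) = 0.0254·(1270/0.104)·(0.584·4.9²/2) = 0.0254·1.221e+04·7.011 = 2175 Pa.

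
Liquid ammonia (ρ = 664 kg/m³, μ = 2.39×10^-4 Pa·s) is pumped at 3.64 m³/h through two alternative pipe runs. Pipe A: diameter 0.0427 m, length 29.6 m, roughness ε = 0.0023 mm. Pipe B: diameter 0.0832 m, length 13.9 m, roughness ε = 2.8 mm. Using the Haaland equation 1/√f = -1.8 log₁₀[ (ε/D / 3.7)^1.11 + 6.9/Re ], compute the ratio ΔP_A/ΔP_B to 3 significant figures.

ΔP_A/ΔP_B ≈ 18.4

Pipe A: V = Q/A = 0.001011/0.001432 = 0.7061 m/s; Re = 8.376e+04; ε/D = 5.39e-05; Haaland → f = 0.0187; ΔP_A = f(L/D)(ρV²/2) = 2146 Pa.
Pipe B: V = Q/A = 0.001011/0.005437 = 0.186 m/s; Re = 4.299e+04; ε/D = 0.0337; Haaland → f = 0.0608; ΔP_B = f(L/D)(ρV²/2) = 116.6 Pa.
ΔP_A/ΔP_B = 2146/116.6 = 18.4.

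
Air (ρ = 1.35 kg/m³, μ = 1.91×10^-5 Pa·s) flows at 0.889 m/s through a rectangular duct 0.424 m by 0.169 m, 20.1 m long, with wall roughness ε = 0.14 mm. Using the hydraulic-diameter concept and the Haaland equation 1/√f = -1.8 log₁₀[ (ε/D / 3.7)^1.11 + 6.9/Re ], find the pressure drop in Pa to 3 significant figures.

Hydraulic diameter D_h = 4A/P = 4·(0.424·0.169)/(2·(0.424+0.169)) = 0.2866/1.186 = 0.2417 m.
Re = ρVD_h/μ = 1.35·0.889·0.2417/1.91e-05 = 1.519e+04.
ε/D_h = 0.00014/0.2417 = 0.000579; Haaland gives 1/√f = -1.8 log₁₀[5.97e-05+0.000454] = 5.92, so f = 0.02853.
ΔP = f(L/D_h)(ρV²/2) = 0.02853·20.1/0.2417·0.5335 = 1.266 Pa.

ΔP ≈ 1.27 Pa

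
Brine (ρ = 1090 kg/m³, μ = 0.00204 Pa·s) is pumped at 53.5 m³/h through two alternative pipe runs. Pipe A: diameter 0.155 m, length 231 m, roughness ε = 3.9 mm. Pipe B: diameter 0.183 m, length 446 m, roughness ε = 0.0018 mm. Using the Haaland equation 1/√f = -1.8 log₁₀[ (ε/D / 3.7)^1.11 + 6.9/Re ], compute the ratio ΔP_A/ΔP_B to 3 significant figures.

ΔP_A/ΔP_B ≈ 3.15

Pipe A: V = Q/A = 0.01486/0.01887 = 0.7876 m/s; Re = 6.523e+04; ε/D = 0.0252; Haaland → f = 0.05384; ΔP_A = f(L/D)(ρV²/2) = 2.712e+04 Pa.
Pipe B: V = Q/A = 0.01486/0.0263 = 0.565 m/s; Re = 5.525e+04; ε/D = 9.84e-06; Haaland → f = 0.02028; ΔP_B = f(L/D)(ρV²/2) = 8599 Pa.
ΔP_A/ΔP_B = 2.712e+04/8599 = 3.15.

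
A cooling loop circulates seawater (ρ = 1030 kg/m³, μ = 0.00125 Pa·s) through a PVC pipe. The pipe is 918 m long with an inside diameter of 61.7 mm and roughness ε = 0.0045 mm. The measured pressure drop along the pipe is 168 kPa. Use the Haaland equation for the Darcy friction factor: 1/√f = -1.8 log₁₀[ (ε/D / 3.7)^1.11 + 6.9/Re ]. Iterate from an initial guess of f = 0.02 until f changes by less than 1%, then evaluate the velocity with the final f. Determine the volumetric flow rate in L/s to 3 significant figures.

Q ≈ 3.08 L/s

Rearranging Darcy-Weisbach: V = √(2·ΔP·D/(f·L·ρ)). With ε/D = 4.5e-06/0.0617 = 7.29e-05, iterate starting from f = 0.02:
  f = 0.02 → V = √(2·1.68e+05·0.0617/(0.02·918·1030)) = 1.047 m/s; Re = ρVD/μ = 5.323e+04; f → 0.02063
  f = 0.02063 → V = 1.031 m/s; Re = 5.241e+04; f → 0.0207
Converged (Δf/f < 1%). With the final f = 0.0207: V = √(2·1.68e+05·0.0617/(0.0207·918·1030)) = 1.029 m/s.
Q = V·A = 1.029·(π/4·0.0617²) = 0.003077 m³/s = 3.08 L/s.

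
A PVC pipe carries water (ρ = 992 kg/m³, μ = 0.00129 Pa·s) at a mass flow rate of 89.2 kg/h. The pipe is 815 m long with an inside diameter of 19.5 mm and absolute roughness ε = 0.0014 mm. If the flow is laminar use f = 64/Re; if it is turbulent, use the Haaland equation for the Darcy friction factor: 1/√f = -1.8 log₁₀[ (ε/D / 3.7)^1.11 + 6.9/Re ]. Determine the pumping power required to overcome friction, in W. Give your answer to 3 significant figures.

P ≈ 0.185 W

ṁ = 89.2 kg/h = 89.2/3600 = 0.02478 kg/s.
A = πD²/4 = π(0.0195)²/4 = 0.0002986 m²; mean velocity V = ṁ/(ρA) = 0.02478/(992 · 0.0002986) = 0.08364 m/s.
Reynolds number Re = ρVD/μ = 992 · 0.08364 · 0.0195 / 0.00129 = 1254.
Re < 2300 → laminar flow, so f = 64/Re = 64/1254 = 0.05103 (the turbulent correlation is not needed).
Darcy-Weisbach: ΔP = f(L/D)(ρV²/2) = 0.05103·(815/0.0195)·(992·0.08364²/2) = 0.05103·4.179e+04·3.469 = 7400 Pa.
Q = ṁ/ρ = 0.02478/992 = 2.498e-05 m³/s.
Pumping power P = QΔP = 2.498e-05·7400 = 0.1848 W = 0.185 W.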